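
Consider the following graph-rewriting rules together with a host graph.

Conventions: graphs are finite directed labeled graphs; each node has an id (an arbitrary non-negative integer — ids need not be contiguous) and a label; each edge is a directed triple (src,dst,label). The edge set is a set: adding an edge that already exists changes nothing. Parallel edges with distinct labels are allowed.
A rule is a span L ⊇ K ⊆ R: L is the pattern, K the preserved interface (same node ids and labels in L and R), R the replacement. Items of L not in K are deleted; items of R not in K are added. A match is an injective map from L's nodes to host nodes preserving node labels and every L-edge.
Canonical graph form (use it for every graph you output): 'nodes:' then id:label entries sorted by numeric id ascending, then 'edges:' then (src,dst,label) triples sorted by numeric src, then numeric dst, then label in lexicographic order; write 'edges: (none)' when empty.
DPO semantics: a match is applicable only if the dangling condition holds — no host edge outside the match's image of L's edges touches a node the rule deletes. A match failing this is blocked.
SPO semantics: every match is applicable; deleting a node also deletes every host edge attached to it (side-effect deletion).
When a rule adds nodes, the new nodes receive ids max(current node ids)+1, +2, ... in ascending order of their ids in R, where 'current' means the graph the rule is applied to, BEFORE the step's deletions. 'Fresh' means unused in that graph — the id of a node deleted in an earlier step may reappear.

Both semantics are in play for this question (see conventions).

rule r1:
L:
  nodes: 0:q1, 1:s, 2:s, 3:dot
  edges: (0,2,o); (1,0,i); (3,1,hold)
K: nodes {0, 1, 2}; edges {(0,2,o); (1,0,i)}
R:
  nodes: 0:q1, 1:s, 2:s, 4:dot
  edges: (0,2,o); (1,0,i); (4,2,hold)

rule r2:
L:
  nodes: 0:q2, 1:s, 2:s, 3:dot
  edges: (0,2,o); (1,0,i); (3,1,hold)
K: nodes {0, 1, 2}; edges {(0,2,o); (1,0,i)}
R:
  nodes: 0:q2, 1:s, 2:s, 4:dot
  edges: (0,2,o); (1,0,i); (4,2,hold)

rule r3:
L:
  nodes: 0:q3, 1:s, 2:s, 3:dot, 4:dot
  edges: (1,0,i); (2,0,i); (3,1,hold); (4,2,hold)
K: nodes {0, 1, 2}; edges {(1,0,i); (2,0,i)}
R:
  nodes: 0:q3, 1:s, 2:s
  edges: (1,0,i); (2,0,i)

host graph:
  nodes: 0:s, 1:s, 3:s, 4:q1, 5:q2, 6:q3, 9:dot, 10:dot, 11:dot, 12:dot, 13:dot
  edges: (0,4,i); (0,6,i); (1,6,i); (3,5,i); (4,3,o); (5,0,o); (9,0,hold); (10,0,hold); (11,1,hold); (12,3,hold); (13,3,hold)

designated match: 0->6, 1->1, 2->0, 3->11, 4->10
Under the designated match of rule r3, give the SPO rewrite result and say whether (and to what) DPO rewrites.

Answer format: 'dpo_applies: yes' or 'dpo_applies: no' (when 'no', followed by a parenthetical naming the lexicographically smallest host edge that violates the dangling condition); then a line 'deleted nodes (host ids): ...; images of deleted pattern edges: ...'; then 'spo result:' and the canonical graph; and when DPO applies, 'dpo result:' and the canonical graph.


dpo_applies: yes
deleted nodes (host ids): 10, 11; images of deleted pattern edges: (10,0,hold); (11,1,hold)
spo result:
nodes: 0:s, 1:s, 3:s, 4:q1, 5:q2, 6:q3, 9:dot, 12:dot, 13:dot
edges: (0,4,i); (0,6,i); (1,6,i); (3,5,i); (4,3,o); (5,0,o); (9,0,hold); (12,3,hold); (13,3,hold)
dpo result:
nodes: 0:s, 1:s, 3:s, 4:q1, 5:q2, 6:q3, 9:dot, 12:dot, 13:dot
edges: (0,4,i); (0,6,i); (1,6,i); (3,5,i); (4,3,o); (5,0,o); (9,0,hold); (12,3,hold); (13,3,hold)


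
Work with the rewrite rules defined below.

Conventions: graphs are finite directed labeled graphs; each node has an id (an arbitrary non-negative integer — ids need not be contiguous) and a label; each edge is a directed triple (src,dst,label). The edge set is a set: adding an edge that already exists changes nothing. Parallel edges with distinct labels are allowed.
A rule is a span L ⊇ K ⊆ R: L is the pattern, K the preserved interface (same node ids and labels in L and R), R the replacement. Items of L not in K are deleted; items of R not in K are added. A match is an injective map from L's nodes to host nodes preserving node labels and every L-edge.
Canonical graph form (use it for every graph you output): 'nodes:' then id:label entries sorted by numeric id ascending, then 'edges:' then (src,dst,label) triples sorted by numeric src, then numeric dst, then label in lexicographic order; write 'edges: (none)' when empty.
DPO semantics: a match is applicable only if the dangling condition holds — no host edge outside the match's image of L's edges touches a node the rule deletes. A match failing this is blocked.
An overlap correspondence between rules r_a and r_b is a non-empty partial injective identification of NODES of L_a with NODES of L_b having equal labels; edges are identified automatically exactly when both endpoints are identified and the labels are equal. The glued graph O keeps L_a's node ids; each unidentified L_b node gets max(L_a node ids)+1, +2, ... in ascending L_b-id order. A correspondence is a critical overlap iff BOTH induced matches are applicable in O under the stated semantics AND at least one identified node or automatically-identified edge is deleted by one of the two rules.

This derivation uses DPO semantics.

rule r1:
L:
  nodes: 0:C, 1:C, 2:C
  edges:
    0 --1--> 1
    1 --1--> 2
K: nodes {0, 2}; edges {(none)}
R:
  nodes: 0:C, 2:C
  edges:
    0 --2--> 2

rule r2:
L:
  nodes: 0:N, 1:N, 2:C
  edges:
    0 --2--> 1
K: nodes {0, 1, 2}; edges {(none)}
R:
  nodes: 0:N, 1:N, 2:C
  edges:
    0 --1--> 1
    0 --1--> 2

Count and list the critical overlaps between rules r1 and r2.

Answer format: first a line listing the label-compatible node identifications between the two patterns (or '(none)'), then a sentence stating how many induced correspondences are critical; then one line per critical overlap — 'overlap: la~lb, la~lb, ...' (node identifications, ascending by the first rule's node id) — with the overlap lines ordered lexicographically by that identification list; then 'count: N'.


label-compatible node identifications between L(r1) and L(r2): 0~2, 1~2, 2~2
1 of the induced correspondences is a critical overlap of r1 and r2.
overlap: 1~2
count: 1


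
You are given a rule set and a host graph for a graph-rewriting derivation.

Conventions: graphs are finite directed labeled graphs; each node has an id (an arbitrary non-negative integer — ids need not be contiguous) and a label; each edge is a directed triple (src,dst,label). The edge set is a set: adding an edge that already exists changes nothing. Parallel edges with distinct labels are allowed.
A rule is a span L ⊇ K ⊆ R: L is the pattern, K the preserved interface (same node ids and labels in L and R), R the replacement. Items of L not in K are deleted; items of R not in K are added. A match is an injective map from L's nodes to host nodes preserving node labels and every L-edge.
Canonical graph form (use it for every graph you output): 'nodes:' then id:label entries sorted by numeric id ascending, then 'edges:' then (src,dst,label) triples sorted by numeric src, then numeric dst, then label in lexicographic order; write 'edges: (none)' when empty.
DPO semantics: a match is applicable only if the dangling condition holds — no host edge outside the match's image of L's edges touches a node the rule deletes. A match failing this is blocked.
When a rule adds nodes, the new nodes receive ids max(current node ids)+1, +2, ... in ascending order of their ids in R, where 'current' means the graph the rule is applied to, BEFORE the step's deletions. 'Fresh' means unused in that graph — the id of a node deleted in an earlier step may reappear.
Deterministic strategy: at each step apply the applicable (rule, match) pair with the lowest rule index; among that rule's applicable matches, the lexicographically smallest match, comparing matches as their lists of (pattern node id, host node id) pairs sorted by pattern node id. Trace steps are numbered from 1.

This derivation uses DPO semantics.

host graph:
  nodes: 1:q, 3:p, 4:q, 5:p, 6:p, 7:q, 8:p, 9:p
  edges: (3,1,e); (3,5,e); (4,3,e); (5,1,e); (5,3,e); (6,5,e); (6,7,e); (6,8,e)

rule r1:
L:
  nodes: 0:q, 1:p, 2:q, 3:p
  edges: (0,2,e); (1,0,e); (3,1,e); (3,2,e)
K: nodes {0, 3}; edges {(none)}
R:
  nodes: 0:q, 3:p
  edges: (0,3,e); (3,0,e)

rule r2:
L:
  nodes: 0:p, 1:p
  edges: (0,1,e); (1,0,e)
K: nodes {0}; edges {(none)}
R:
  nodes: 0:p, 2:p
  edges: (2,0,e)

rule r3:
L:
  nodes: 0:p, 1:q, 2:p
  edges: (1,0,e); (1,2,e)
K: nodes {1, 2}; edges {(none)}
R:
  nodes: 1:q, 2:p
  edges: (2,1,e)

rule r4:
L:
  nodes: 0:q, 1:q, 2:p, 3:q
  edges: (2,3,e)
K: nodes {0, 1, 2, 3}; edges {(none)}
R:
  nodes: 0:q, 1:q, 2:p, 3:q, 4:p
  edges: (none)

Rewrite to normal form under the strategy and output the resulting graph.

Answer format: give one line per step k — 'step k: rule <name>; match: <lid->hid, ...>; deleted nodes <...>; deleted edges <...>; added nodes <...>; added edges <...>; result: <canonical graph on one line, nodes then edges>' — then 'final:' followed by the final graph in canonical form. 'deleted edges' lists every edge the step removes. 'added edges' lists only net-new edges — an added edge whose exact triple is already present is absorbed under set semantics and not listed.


step 1: rule r4; match: 0->1, 1->4, 2->6, 3->7; deleted nodes (none); deleted edges (6,7,e); added nodes 10; added edges (none); result: nodes: 1:q, 3:p, 4:q, 5:p, 6:p, 7:q, 8:p, 9:p, 10:p edges: (3,1,e); (3,5,e); (4,3,e); (5,1,e); (5,3,e); (6,5,e); (6,8,e)
step 2: rule r4; match: 0->4, 1->7, 2->3, 3->1; deleted nodes (none); deleted edges (3,1,e); added nodes 11; added edges (none); result: nodes: 1:q, 3:p, 4:q, 5:p, 6:p, 7:q, 8:p, 9:p, 10:p, 11:p edges: (3,5,e); (4,3,e); (5,1,e); (5,3,e); (6,5,e); (6,8,e)
step 3: rule r4; match: 0->4, 1->7, 2->5, 3->1; deleted nodes (none); deleted edges (5,1,e); added nodes 12; added edges (none); result: nodes: 1:q, 3:p, 4:q, 5:p, 6:p, 7:q, 8:p, 9:p, 10:p, 11:p, 12:p edges: (3,5,e); (4,3,e); (5,3,e); (6,5,e); (6,8,e)
final:
nodes: 1:q, 3:p, 4:q, 5:p, 6:p, 7:q, 8:p, 9:p, 10:p, 11:p, 12:p
edges: (3,5,e); (4,3,e); (5,3,e); (6,5,e); (6,8,e)


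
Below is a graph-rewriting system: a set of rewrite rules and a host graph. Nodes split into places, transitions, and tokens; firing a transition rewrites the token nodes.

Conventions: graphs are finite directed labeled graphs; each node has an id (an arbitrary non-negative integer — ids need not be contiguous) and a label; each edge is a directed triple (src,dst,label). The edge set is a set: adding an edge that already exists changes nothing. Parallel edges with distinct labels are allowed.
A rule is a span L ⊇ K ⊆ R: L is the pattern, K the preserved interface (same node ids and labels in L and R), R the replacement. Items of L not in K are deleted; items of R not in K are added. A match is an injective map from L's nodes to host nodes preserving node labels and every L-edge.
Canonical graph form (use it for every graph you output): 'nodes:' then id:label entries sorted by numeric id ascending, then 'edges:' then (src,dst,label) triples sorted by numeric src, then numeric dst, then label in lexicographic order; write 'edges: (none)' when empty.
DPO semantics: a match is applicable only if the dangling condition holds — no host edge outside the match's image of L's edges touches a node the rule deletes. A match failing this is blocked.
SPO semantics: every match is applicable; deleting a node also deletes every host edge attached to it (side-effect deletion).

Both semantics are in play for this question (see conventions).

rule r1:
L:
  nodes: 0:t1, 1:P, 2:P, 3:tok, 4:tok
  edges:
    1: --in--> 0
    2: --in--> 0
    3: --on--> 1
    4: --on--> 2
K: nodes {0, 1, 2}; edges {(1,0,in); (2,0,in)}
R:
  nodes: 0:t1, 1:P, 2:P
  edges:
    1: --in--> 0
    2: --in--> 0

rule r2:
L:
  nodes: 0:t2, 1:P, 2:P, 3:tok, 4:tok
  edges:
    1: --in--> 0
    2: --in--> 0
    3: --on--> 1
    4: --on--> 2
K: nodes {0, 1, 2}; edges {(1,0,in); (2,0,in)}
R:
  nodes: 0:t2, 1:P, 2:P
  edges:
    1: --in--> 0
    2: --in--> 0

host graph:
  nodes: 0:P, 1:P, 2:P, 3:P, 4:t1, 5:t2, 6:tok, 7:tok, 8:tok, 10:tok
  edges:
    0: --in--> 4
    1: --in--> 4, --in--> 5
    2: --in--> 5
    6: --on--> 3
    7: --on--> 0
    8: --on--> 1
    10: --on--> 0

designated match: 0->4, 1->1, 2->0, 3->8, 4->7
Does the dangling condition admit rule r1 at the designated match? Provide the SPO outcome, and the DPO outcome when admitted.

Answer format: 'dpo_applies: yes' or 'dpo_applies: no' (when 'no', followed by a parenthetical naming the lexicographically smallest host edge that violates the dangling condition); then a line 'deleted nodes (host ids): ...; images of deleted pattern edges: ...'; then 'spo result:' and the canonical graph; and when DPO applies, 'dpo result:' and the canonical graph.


dpo_applies: yes
deleted nodes (host ids): 7, 8; images of deleted pattern edges: (7,0,on); (8,1,on)
spo result:
nodes: 0:P, 1:P, 2:P, 3:P, 4:t1, 5:t2, 6:tok, 10:tok
edges: (0,4,in); (1,4,in); (1,5,in); (2,5,in); (6,3,on); (10,0,on)
dpo result:
nodes: 0:P, 1:P, 2:P, 3:P, 4:t1, 5:t2, 6:tok, 10:tok
edges: (0,4,in); (1,4,in); (1,5,in); (2,5,in); (6,3,on); (10,0,on)


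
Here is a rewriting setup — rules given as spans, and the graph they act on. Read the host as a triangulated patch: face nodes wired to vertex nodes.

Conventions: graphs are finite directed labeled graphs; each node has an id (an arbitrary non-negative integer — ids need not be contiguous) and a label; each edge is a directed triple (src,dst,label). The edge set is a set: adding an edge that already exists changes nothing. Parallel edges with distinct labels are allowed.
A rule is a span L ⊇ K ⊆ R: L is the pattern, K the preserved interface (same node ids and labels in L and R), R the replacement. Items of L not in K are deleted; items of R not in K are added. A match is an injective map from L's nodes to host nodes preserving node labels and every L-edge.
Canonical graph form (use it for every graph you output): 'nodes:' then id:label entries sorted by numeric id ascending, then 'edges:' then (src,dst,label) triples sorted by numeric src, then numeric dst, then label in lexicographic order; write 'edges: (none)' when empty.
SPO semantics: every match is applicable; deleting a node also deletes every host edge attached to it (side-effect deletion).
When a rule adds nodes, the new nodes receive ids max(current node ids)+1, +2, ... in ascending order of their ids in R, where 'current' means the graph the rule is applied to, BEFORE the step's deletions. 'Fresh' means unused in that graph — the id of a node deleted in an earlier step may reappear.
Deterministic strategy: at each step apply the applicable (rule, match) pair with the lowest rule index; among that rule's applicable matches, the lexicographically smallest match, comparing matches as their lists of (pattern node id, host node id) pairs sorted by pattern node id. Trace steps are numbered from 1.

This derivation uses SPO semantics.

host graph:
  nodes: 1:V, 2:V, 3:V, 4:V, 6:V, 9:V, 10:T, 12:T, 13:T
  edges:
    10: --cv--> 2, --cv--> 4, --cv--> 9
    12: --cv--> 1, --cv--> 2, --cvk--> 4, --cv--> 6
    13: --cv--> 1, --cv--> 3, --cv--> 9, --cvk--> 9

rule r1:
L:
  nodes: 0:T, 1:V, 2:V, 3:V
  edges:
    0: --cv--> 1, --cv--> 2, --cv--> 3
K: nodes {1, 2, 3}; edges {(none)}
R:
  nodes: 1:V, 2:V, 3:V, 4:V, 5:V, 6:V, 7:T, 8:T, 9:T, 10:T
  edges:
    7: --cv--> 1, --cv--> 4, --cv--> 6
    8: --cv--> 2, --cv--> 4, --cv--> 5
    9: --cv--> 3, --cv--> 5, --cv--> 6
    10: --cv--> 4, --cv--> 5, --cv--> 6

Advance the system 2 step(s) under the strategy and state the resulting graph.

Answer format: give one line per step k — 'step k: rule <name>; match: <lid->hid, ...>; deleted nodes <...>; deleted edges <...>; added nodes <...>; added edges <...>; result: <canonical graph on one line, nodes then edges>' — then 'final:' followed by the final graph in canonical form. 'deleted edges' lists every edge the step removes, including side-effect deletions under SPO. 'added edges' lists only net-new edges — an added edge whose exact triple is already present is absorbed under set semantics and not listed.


step 1: rule r1; match: 0->10, 1->2, 2->4, 3->9; deleted nodes 10; deleted edges (10,2,cv); (10,4,cv); (10,9,cv); added nodes 14, 15, 16, 17, 18, 19, 20; added edges (17,2,cv); (17,14,cv); (17,16,cv); (18,4,cv); (18,14,cv); (18,15,cv); (19,9,cv); (19,15,cv); (19,16,cv); (20,14,cv); (20,15,cv); (20,16,cv); result: nodes: 1:V, 2:V, 3:V, 4:V, 6:V, 9:V, 12:T, 13:T, 14:V, 15:V, 16:V, 17:T, 18:T, 19:T, 20:T edges: (12,1,cv); (12,2,cv); (12,4,cvk); (12,6,cv); (13,1,cv); (13,3,cv); (13,9,cv); (13,9,cvk); (17,2,cv); (17,14,cv); (17,16,cv); (18,4,cv); (18,14,cv); (18,15,cv); (19,9,cv); (19,15,cv); (19,16,cv); (20,14,cv); (20,15,cv); (20,16,cv)
step 2: rule r1; match: 0->12, 1->1, 2->2, 3->6; deleted nodes 12; deleted edges (12,1,cv); (12,2,cv); (12,4,cvk); (12,6,cv); added nodes 21, 22, 23, 24, 25, 26, 27; added edges (24,1,cv); (24,21,cv); (24,23,cv); (25,2,cv); (25,21,cv); (25,22,cv); (26,6,cv); (26,22,cv); (26,23,cv); (27,21,cv); (27,22,cv); (27,23,cv); result: nodes: 1:V, 2:V, 3:V, 4:V, 6:V, 9:V, 13:T, 14:V, 15:V, 16:V, 17:T, 18:T, 19:T, 20:T, 21:V, 22:V, 23:V, 24:T, 25:T, 26:T, 27:T edges: (13,1,cv); (13,3,cv); (13,9,cv); (13,9,cvk); (17,2,cv); (17,14,cv); (17,16,cv); (18,4,cv); (18,14,cv); (18,15,cv); (19,9,cv); (19,15,cv); (19,16,cv); (20,14,cv); (20,15,cv); (20,16,cv); (24,1,cv); (24,21,cv); (24,23,cv); (25,2,cv); (25,21,cv); (25,22,cv); (26,6,cv); (26,22,cv); (26,23,cv); (27,21,cv); (27,22,cv); (27,23,cv)
final:
nodes: 1:V, 2:V, 3:V, 4:V, 6:V, 9:V, 13:T, 14:V, 15:V, 16:V, 17:T, 18:T, 19:T, 20:T, 21:V, 22:V, 23:V, 24:T, 25:T, 26:T, 27:T
edges: (13,1,cv); (13,3,cv); (13,9,cv); (13,9,cvk); (17,2,cv); (17,14,cv); (17,16,cv); (18,4,cv); (18,14,cv); (18,15,cv); (19,9,cv); (19,15,cv); (19,16,cv); (20,14,cv); (20,15,cv); (20,16,cv); (24,1,cv); (24,21,cv); (24,23,cv); (25,2,cv); (25,21,cv); (25,22,cv); (26,6,cv); (26,22,cv); (26,23,cv); (27,21,cv); (27,22,cv); (27,23,cv)


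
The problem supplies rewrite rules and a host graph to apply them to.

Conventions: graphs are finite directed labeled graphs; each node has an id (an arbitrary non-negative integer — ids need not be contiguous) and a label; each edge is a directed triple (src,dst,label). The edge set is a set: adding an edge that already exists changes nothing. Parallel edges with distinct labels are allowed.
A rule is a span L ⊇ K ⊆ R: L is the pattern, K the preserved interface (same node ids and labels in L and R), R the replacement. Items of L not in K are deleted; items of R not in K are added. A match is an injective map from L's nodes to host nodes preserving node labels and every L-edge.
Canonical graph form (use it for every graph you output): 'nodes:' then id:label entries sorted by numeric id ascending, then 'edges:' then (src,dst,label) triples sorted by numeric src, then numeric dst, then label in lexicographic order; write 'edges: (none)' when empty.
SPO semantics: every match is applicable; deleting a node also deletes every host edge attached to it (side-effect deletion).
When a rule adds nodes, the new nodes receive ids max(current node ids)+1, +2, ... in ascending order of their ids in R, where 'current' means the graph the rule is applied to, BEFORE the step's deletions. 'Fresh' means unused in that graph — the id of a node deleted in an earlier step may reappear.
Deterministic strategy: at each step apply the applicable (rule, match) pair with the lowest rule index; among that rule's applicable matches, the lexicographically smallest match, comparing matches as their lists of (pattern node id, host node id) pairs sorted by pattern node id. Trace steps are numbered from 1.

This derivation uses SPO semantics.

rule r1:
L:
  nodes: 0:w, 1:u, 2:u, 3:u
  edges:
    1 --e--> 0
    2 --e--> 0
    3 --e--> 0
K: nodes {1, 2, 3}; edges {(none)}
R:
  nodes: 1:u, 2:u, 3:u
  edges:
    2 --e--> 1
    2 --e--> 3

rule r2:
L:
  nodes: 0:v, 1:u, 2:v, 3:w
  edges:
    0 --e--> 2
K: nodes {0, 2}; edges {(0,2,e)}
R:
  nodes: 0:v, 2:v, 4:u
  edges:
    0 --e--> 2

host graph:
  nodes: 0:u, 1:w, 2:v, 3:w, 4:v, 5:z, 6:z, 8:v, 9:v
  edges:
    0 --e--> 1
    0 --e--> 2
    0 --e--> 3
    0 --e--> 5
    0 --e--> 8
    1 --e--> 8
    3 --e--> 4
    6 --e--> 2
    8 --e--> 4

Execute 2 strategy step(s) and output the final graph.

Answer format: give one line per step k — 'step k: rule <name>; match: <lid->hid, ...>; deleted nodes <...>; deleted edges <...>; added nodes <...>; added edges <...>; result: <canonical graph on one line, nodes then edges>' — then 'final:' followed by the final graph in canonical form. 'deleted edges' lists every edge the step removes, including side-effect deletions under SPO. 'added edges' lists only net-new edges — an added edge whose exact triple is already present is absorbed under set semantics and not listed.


step 1: rule r2; match: 0->8, 1->0, 2->4, 3->1; deleted nodes 0, 1; deleted edges (0,1,e); (0,2,e); (0,3,e); (0,5,e); (0,8,e); (1,8,e); added nodes 10; added edges (none); result: nodes: 2:v, 3:w, 4:v, 5:z, 6:z, 8:v, 9:v, 10:u edges: (3,4,e); (6,2,e); (8,4,e)
step 2: rule r2; match: 0->8, 1->10, 2->4, 3->3; deleted nodes 3, 10; deleted edges (3,4,e); added nodes 11; added edges (none); result: nodes: 2:v, 4:v, 5:z, 6:z, 8:v, 9:v, 11:u edges: (6,2,e); (8,4,e)
final:
nodes: 2:v, 4:v, 5:z, 6:z, 8:v, 9:v, 11:u
edges: (6,2,e); (8,4,e)


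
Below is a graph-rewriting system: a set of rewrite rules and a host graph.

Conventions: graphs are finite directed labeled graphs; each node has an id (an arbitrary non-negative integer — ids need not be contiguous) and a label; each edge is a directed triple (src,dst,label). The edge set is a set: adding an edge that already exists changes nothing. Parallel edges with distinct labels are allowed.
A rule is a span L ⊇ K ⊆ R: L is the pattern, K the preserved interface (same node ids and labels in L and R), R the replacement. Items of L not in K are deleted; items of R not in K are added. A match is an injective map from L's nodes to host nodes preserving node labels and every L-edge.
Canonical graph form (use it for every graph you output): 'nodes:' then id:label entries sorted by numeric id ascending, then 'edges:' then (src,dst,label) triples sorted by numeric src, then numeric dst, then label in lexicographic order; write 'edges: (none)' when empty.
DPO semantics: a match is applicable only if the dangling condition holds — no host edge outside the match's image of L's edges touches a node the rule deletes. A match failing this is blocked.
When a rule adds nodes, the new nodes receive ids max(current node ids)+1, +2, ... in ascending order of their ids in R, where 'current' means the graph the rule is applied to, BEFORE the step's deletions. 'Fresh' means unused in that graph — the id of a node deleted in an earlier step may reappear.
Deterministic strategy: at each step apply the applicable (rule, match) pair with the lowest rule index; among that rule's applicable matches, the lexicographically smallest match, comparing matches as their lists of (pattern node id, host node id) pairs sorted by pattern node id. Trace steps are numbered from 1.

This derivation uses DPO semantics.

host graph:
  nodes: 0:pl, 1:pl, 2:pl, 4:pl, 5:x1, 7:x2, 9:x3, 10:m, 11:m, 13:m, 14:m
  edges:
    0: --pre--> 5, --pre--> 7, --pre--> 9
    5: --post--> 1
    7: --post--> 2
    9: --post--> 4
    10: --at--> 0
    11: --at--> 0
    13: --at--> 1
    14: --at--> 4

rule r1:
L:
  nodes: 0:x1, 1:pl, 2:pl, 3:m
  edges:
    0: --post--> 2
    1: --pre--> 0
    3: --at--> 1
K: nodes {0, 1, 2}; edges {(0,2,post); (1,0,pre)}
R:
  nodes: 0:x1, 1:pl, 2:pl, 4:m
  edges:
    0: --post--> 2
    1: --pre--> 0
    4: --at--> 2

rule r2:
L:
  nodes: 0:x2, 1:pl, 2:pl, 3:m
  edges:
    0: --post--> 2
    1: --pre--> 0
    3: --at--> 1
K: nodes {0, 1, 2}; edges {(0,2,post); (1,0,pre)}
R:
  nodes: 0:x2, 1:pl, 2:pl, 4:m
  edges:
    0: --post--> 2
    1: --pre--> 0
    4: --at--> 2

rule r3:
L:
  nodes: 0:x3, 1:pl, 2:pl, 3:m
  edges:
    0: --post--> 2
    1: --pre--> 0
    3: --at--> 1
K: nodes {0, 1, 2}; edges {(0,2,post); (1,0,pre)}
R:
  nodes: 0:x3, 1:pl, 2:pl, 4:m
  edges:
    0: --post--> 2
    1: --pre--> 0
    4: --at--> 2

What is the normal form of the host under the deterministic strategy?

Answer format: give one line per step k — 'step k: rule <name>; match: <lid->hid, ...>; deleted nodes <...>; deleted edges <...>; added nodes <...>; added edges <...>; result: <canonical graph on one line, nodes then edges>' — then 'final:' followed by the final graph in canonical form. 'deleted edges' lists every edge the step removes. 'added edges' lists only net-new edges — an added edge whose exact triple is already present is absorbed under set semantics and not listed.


step 1: rule r1; match: 0->5, 1->0, 2->1, 3->10; deleted nodes 10; deleted edges (10,0,at); added nodes 15; added edges (15,1,at); result: nodes: 0:pl, 1:pl, 2:pl, 4:pl, 5:x1, 7:x2, 9:x3, 11:m, 13:m, 14:m, 15:m edges: (0,5,pre); (0,7,pre); (0,9,pre); (5,1,post); (7,2,post); (9,4,post); (11,0,at); (13,1,at); (14,4,at); (15,1,at)
step 2: rule r1; match: 0->5, 1->0, 2->1, 3->11; deleted nodes 11; deleted edges (11,0,at); added nodes 16; added edges (16,1,at); result: nodes: 0:pl, 1:pl, 2:pl, 4:pl, 5:x1, 7:x2, 9:x3, 13:m, 14:m, 15:m, 16:m edges: (0,5,pre); (0,7,pre); (0,9,pre); (5,1,post); (7,2,post); (9,4,post); (13,1,at); (14,4,at); (15,1,at); (16,1,at)
final:
nodes: 0:pl, 1:pl, 2:pl, 4:pl, 5:x1, 7:x2, 9:x3, 13:m, 14:m, 15:m, 16:m
edges: (0,5,pre); (0,7,pre); (0,9,pre); (5,1,post); (7,2,post); (9,4,post); (13,1,at); (14,4,at); (15,1,at); (16,1,at)


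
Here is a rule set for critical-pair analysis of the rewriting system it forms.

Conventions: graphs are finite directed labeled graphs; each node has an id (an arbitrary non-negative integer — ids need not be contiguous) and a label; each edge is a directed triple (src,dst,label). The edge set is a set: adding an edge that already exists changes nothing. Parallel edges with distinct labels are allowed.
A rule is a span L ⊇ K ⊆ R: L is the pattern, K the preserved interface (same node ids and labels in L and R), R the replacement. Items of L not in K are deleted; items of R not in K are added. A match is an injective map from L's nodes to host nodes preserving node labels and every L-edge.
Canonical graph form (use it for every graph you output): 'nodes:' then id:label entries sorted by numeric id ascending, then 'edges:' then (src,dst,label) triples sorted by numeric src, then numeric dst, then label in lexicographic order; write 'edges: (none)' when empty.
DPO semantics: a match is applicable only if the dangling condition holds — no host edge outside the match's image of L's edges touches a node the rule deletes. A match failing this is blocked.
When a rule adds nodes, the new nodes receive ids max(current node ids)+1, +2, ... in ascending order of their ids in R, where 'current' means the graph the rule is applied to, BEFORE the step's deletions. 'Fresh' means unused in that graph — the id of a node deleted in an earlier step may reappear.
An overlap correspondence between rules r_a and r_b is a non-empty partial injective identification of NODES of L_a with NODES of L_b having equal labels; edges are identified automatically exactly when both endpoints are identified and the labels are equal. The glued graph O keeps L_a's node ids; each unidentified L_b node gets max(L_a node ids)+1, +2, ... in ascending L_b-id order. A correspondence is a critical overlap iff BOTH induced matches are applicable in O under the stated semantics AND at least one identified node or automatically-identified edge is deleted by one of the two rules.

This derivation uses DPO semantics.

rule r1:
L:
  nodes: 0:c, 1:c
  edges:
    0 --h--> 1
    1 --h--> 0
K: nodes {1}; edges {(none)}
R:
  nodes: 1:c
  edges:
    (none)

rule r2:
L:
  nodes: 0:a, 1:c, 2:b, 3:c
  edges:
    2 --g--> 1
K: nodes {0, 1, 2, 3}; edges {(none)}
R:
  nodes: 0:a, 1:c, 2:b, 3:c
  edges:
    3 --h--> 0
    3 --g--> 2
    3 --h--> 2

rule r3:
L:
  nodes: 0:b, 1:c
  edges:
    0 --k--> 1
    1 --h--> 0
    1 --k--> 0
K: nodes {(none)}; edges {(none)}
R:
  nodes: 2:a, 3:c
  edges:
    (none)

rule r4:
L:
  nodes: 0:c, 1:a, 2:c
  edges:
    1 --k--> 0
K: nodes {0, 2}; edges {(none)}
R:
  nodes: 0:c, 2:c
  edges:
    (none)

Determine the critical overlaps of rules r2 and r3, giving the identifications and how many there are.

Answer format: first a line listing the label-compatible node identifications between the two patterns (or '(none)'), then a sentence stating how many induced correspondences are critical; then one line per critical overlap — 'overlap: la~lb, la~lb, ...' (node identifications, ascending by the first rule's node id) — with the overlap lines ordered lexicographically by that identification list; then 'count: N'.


label-compatible node identifications between L(r2) and L(r3): 1~1, 2~0, 3~1
1 of the induced correspondences is a critical overlap of r2 and r3.
overlap: 3~1
count: 1


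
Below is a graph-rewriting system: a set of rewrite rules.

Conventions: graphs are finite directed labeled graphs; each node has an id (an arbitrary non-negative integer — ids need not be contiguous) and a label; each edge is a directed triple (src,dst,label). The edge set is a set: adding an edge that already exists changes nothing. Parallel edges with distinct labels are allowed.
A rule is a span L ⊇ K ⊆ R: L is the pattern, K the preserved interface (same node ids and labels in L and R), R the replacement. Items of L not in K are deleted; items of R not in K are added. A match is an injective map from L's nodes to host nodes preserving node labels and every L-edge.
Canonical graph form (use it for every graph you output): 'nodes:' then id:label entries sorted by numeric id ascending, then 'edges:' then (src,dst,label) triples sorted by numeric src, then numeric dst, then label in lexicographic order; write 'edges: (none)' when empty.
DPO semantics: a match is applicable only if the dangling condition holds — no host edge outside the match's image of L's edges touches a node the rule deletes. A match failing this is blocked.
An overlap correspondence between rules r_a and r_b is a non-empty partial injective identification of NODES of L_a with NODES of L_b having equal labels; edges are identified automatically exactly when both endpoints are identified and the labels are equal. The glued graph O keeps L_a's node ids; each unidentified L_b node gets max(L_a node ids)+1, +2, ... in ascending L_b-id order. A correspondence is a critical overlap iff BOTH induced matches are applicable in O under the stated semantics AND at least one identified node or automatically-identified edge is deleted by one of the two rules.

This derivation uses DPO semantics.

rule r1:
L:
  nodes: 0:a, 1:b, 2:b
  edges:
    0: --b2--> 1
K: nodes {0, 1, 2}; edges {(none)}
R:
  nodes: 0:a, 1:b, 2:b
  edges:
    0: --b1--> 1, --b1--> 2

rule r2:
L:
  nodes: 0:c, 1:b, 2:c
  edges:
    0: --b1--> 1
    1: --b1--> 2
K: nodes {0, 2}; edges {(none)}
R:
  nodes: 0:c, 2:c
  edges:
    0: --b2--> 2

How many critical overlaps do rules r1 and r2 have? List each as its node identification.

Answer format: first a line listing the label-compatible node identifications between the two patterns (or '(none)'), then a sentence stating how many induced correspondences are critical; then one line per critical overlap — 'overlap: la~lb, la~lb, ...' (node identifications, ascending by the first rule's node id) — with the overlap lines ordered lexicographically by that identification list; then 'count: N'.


label-compatible node identifications between L(r1) and L(r2): 1~1, 2~1
1 of the induced correspondences is a critical overlap of r1 and r2.
overlap: 2~1
count: 1


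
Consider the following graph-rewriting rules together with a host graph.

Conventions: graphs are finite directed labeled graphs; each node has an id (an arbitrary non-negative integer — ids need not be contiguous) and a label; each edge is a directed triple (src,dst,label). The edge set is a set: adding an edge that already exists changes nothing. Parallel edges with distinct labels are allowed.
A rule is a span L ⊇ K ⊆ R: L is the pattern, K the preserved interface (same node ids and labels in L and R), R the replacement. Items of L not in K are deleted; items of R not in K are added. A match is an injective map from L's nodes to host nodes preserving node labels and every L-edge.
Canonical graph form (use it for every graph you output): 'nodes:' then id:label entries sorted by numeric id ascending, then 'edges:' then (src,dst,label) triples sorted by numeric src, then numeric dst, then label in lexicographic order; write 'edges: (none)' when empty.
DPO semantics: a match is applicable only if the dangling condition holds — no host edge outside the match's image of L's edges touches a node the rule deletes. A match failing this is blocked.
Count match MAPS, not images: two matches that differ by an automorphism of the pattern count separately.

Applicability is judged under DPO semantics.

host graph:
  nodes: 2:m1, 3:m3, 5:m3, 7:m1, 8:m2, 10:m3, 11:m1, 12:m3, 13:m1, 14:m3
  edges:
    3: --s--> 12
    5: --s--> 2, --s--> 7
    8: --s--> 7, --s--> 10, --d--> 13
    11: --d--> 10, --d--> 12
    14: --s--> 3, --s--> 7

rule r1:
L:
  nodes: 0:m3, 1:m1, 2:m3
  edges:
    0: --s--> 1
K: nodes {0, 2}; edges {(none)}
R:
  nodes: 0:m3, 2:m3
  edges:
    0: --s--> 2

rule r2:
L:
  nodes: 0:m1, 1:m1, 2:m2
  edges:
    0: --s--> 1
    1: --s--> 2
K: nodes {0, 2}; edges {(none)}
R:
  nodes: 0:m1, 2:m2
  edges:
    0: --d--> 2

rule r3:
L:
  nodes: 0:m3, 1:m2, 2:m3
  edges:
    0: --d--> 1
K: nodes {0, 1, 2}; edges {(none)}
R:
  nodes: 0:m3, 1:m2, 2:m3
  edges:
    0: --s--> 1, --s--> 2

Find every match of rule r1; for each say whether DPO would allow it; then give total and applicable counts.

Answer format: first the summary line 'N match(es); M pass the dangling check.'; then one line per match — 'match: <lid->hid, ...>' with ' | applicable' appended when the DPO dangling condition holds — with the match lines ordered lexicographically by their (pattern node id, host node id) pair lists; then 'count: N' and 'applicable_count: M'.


12 match(es); 4 pass the dangling check.
match: 0->5, 1->2, 2->3 | applicable
match: 0->5, 1->2, 2->10 | applicable
match: 0->5, 1->2, 2->12 | applicable
match: 0->5, 1->2, 2->14 | applicable
match: 0->5, 1->7, 2->3
match: 0->5, 1->7, 2->10
match: 0->5, 1->7, 2->12
match: 0->5, 1->7, 2->14
match: 0->14, 1->7, 2->3
match: 0->14, 1->7, 2->5
match: 0->14, 1->7, 2->10
match: 0->14, 1->7, 2->12
count: 12
applicable_count: 4


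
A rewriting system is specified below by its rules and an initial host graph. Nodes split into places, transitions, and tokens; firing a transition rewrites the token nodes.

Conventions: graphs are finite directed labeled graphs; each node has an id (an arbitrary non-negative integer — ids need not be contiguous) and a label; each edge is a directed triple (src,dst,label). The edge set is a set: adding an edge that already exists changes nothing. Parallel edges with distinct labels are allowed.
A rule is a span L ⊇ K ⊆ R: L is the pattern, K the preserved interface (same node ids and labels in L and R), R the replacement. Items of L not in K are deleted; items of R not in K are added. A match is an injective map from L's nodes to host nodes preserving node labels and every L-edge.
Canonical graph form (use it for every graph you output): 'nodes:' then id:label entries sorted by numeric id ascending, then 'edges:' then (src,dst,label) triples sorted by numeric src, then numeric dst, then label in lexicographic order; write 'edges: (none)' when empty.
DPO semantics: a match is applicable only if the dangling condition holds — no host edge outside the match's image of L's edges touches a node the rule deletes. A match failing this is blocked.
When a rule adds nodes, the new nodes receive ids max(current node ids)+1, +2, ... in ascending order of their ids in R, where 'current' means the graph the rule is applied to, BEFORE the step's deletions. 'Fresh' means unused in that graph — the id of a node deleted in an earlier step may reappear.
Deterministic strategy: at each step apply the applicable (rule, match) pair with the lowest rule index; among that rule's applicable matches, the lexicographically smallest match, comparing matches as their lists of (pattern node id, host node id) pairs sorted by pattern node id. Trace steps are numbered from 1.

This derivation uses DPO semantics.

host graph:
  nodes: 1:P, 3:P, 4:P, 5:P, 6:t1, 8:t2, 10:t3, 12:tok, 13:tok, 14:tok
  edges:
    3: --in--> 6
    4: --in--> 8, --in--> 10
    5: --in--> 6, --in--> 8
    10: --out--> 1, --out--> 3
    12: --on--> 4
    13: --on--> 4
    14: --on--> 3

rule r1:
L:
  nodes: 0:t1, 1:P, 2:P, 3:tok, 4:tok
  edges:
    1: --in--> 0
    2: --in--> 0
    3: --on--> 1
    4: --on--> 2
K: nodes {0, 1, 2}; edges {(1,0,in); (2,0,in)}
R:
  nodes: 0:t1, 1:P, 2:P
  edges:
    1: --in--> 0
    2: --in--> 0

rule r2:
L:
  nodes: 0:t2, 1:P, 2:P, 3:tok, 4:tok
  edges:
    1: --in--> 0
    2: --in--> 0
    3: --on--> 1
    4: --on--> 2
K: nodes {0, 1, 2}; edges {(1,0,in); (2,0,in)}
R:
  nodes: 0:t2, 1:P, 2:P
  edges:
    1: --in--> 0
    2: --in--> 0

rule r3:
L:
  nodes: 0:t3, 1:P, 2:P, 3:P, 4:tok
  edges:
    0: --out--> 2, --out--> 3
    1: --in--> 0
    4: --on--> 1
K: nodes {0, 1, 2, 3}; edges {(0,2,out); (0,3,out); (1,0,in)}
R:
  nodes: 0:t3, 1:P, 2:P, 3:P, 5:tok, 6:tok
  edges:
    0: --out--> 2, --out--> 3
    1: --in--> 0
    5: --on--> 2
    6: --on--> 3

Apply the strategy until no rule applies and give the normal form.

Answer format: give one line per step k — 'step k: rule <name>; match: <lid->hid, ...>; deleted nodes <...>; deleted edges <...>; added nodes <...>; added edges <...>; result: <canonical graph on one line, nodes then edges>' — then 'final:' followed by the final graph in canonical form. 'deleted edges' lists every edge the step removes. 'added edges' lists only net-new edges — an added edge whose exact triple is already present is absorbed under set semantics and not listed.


step 1: rule r3; match: 0->10, 1->4, 2->1, 3->3, 4->12; deleted nodes 12; deleted edges (12,4,on); added nodes 15, 16; added edges (15,1,on); (16,3,on); result: nodes: 1:P, 3:P, 4:P, 5:P, 6:t1, 8:t2, 10:t3, 13:tok, 14:tok, 15:tok, 16:tok edges: (3,6,in); (4,8,in); (4,10,in); (5,6,in); (5,8,in); (10,1,out); (10,3,out); (13,4,on); (14,3,on); (15,1,on); (16,3,on)
step 2: rule r3; match: 0->10, 1->4, 2->1, 3->3, 4->13; deleted nodes 13; deleted edges (13,4,on); added nodes 17, 18; added edges (17,1,on); (18,3,on); result: nodes: 1:P, 3:P, 4:P, 5:P, 6:t1, 8:t2, 10:t3, 14:tok, 15:tok, 16:tok, 17:tok, 18:tok edges: (3,6,in); (4,8,in); (4,10,in); (5,6,in); (5,8,in); (10,1,out); (10,3,out); (14,3,on); (15,1,on); (16,3,on); (17,1,on); (18,3,on)
final:
nodes: 1:P, 3:P, 4:P, 5:P, 6:t1, 8:t2, 10:t3, 14:tok, 15:tok, 16:tok, 17:tok, 18:tok
edges: (3,6,in); (4,8,in); (4,10,in); (5,6,in); (5,8,in); (10,1,out); (10,3,out); (14,3,on); (15,1,on); (16,3,on); (17,1,on); (18,3,on)


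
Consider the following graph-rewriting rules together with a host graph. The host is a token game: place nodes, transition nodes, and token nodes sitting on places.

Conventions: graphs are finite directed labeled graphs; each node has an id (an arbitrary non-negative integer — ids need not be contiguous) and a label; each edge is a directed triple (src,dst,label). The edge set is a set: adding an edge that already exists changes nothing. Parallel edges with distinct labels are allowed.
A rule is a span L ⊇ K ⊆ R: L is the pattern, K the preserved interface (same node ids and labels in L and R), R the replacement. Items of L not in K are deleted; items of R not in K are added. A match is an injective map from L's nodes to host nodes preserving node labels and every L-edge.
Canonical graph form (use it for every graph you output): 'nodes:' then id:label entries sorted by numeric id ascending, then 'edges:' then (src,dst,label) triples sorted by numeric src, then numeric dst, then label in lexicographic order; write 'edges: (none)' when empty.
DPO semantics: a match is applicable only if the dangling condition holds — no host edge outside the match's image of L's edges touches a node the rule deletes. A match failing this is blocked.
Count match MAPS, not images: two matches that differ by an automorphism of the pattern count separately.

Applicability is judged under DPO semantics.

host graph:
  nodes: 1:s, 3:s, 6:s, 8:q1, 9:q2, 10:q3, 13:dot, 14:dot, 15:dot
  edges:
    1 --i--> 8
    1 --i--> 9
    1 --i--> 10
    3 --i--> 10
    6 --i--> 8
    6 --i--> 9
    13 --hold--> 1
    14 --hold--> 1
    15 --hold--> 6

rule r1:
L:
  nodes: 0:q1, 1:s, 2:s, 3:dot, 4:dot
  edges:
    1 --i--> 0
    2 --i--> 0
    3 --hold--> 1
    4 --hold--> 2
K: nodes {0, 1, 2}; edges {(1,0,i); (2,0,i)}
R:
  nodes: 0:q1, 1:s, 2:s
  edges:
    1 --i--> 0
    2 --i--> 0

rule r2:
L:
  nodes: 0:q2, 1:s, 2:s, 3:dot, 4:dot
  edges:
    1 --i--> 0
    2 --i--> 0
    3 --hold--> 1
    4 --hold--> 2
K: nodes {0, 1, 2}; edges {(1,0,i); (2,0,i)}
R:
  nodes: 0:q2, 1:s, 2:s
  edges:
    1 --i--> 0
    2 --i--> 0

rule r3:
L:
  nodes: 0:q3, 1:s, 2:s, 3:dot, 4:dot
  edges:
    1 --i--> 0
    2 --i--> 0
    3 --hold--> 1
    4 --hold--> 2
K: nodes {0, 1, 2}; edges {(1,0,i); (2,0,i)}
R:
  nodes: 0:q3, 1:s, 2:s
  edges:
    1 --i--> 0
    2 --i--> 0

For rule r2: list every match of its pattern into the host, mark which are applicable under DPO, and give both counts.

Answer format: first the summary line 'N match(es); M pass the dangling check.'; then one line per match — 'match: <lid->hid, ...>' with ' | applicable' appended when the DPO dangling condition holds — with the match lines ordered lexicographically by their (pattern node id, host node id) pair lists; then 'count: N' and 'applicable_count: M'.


4 match(es); 4 pass the dangling check.
match: 0->9, 1->1, 2->6, 3->13, 4->15 | applicable
match: 0->9, 1->1, 2->6, 3->14, 4->15 | applicable
match: 0->9, 1->6, 2->1, 3->15, 4->13 | applicable
match: 0->9, 1->6, 2->1, 3->15, 4->14 | applicable
count: 4
applicable_count: 4
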